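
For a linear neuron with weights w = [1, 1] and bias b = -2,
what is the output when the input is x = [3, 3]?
y = 4

y = (1)(3) + (1)(3) + -2 = 4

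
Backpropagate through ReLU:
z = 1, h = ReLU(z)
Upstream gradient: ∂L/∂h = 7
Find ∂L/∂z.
∂L/∂z = 7

h = ReLU(1) = 1
Since z > 0: ∂h/∂z = 1
∂L/∂z = ∂L/∂h · ∂h/∂z = 7 × 1 = 7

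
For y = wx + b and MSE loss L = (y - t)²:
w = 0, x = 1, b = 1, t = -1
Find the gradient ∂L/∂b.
∂L/∂b = 4

y = wx + b = (0)(1) + 1 = 1
∂L/∂y = 2(y - t) = 2(1 - -1) = 4
∂y/∂b = 1
∂L/∂b = ∂L/∂y · ∂y/∂b = 4 × 1 = 4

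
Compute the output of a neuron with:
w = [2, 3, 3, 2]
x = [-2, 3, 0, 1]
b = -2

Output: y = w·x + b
y = 5

y = (2)(-2) + (3)(3) + (3)(0) + (2)(1) + -2 = 5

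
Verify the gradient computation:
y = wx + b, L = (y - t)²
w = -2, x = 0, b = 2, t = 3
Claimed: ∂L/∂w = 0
Correct

y = (-2)(0) + 2 = 2
∂L/∂y = 2(y - t) = 2(2 - 3) = -2
∂y/∂w = x = 0
∂L/∂w = -2 × 0 = 0

Claimed value: 0
Correct: The correct gradient is 0.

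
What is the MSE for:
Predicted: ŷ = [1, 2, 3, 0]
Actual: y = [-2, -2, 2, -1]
MSE = 6.75

MSE = (1/4)((1--2)² + (2--2)² + (3-2)² + (0--1)²) = (1/4)(9 + 16 + 1 + 1) = 6.75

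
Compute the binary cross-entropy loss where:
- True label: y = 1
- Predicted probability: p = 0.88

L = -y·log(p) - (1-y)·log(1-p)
L = 0.1278

L = -1·log(0.88) - 0·log(0.12) = -log(0.88) = 0.1278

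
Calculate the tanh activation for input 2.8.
0.9926

tanh(2.8) = (e^(2.8) - e^(-2.8))/(e^(2.8) + e^(-2.8)) = 0.9926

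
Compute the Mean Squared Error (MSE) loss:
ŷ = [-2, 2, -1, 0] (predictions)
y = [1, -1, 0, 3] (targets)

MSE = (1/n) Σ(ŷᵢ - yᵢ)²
MSE = 7

MSE = (1/4)((-2-1)² + (2--1)² + (-1-0)² + (0-3)²) = (1/4)(9 + 9 + 1 + 9) = 7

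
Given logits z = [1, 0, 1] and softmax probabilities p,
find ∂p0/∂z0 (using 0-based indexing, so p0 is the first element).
∂p0/∂z0 = 0.244

p = softmax(z) = [0.4223, 0.1554, 0.4223]
p0 = 0.4223

∂p0/∂z0 = p0(1 - p0) = 0.4223 × (1 - 0.4223) = 0.244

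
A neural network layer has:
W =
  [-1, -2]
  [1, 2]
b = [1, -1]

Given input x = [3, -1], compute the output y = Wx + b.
y = [0, 0]

Wx = [-1×3 + -2×-1, 1×3 + 2×-1]
   = [-1, 1]
y = Wx + b = [-1 + 1, 1 + -1] = [0, 0]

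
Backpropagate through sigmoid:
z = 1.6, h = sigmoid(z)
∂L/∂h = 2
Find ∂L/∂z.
∂L/∂z = 0.2795

σ(1.6) = 0.832
σ'(1.6) = σ(1.6)(1 - σ(1.6)) = 0.832 × 0.168 = 0.1398
∂L/∂z = ∂L/∂h · σ'(z) = 2 × 0.1398 = 0.2795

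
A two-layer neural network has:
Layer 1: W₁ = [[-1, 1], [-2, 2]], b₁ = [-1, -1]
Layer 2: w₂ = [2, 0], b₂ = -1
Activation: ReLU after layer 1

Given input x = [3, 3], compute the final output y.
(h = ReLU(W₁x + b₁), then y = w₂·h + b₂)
y = -1

Layer 1 pre-activation: z₁ = [-1, -1]
After ReLU: h = [0, 0]
Layer 2 output: y = 2×0 + 0×0 + -1 = -1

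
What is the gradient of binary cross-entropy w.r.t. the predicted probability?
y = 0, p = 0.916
∂L/∂p = 11.9

∂L/∂p = -y/p + (1-y)/(1-p) = 0 + 1/0.084 = 11.9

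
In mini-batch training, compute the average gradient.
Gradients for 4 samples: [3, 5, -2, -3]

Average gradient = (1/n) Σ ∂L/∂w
Average gradient = 0.75

Average = (1/4)(3 + 5 + -2 + -3) = 3/4 = 0.75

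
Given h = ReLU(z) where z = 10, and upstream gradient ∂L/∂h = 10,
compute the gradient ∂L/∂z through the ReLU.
∂L/∂z = 10

h = ReLU(10) = 10
Since z > 0: ∂h/∂z = 1
∂L/∂z = ∂L/∂h · ∂h/∂z = 10 × 1 = 10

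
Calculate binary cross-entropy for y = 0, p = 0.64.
L = 1.022

L = -0·log(0.64) - 1·log(0.36) = -log(0.36) = 1.022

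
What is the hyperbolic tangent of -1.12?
-0.8076

tanh(-1.12) = (e^(-1.12) - e^(1.12))/(e^(-1.12) + e^(1.12)) = -0.8076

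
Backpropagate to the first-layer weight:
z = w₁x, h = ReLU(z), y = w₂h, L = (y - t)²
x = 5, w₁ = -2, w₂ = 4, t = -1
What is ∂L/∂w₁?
∂L/∂w₁ = 0

Forward pass:
z = w₁x = -2×5 = -10
h = ReLU(-10) = 0
y = w₂h = 4×0 = 0

Backward pass:
∂L/∂y = 2(y - t) = 2(0 - -1) = 2
∂y/∂h = w₂ = 4
∂h/∂z = 0 (ReLU derivative)
∂z/∂w₁ = x = 5

∂L/∂w₁ = 2 × 4 × 0 × 5 = 0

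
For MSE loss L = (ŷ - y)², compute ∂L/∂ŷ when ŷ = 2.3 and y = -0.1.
∂L/∂ŷ = 4.8

∂L/∂ŷ = 2(ŷ - y) = 2(2.3 - -0.1) = 2(2.4) = 4.8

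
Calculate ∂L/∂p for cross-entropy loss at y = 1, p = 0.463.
∂L/∂p = -2.16

∂L/∂p = -y/p + (1-y)/(1-p) = -1/0.463 + 0 = -2.16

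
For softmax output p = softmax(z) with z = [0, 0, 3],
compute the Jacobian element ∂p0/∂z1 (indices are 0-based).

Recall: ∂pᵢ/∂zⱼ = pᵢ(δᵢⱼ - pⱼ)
∂p0/∂z1 = -0.00205

p = softmax(z) = [0.04528, 0.04528, 0.9094]
p0 = 0.04528, p1 = 0.04528

∂p0/∂z1 = -p0 × p1 = -0.04528 × 0.04528 = -0.00205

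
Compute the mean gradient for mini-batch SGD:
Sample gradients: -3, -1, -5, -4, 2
Average gradient = -2.2

Average = (1/5)(-3 + -1 + -5 + -4 + 2) = -11/5 = -2.2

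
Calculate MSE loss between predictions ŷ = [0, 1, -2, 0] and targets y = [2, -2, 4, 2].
MSE = 13.25

MSE = (1/4)((0-2)² + (1--2)² + (-2-4)² + (0-2)²) = (1/4)(4 + 9 + 36 + 4) = 13.25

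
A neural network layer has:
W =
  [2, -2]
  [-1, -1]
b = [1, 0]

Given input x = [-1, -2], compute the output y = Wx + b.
y = [3, 3]

Wx = [2×-1 + -2×-2, -1×-1 + -1×-2]
   = [2, 3]
y = Wx + b = [2 + 1, 3 + 0] = [3, 3]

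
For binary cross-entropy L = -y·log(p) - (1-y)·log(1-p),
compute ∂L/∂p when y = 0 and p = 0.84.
∂L/∂p = 6.25

∂L/∂p = -y/p + (1-y)/(1-p) = 0 + 1/0.16 = 6.25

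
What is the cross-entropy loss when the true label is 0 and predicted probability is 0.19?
L = 0.2107

L = -0·log(0.19) - 1·log(0.81) = -log(0.81) = 0.2107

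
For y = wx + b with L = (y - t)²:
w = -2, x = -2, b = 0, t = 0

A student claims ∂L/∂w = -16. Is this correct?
Correct

y = (-2)(-2) + 0 = 4
∂L/∂y = 2(y - t) = 2(4 - 0) = 8
∂y/∂w = x = -2
∂L/∂w = 8 × -2 = -16

Claimed value: -16
Correct: The correct gradient is -16.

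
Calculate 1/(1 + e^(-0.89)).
0.7089

sigmoid(0.89) = 1/(1 + e^(-0.89)) = 1/(1 + 0.4107) = 0.7089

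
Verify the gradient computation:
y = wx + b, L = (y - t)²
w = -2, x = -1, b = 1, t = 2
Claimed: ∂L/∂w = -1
Incorrect

y = (-2)(-1) + 1 = 3
∂L/∂y = 2(y - t) = 2(3 - 2) = 2
∂y/∂w = x = -1
∂L/∂w = 2 × -1 = -2

Claimed value: -1
Incorrect: The correct gradient is -2.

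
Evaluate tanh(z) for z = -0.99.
-0.7574

tanh(-0.99) = (e^(-0.99) - e^(0.99))/(e^(-0.99) + e^(0.99)) = -0.7574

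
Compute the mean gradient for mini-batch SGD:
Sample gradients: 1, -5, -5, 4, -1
Average gradient = -1.2

Average = (1/5)(1 + -5 + -5 + 4 + -1) = -6/5 = -1.2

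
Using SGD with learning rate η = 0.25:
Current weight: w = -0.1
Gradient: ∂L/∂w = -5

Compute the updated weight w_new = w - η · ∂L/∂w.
w_new = 1.15

w_new = w - η·∂L/∂w = -0.1 - 0.25×(-5) = -0.1 - (-1.25) = 1.15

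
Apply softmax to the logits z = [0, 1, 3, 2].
p = [0.0321, 0.0871, 0.6439, 0.2369]

exp(z) = [1, 2.718, 20.09, 7.389]
Sum = 31.19
p = [0.0321, 0.0871, 0.6439, 0.2369]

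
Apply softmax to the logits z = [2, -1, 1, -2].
p = [0.6964, 0.0347, 0.2562, 0.0128]

exp(z) = [7.389, 0.3679, 2.718, 0.1353]
Sum = 10.61
p = [0.6964, 0.0347, 0.2562, 0.0128]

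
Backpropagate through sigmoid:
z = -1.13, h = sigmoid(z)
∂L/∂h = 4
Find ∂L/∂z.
∂L/∂z = 0.7382

σ(-1.13) = 0.2442
σ'(-1.13) = σ(-1.13)(1 - σ(-1.13)) = 0.2442 × 0.7558 = 0.1845
∂L/∂z = ∂L/∂h · σ'(z) = 4 × 0.1845 = 0.7382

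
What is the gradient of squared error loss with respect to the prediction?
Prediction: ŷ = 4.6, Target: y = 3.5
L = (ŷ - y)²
∂L/∂ŷ = 2.2

∂L/∂ŷ = 2(ŷ - y) = 2(4.6 - 3.5) = 2(1.1) = 2.2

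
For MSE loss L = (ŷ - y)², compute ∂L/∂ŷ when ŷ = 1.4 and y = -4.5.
∂L/∂ŷ = 11.8

∂L/∂ŷ = 2(ŷ - y) = 2(1.4 - -4.5) = 2(5.9) = 11.8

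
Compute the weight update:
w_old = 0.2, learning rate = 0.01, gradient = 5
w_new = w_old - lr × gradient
w_new = 0.15

w_new = w - η·∂L/∂w = 0.2 - 0.01×(5) = 0.2 - (0.05) = 0.15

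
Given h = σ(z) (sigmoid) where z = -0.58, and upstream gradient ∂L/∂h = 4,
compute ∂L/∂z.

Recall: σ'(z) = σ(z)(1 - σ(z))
∂L/∂z = 0.9204

σ(-0.58) = 0.3589
σ'(-0.58) = σ(-0.58)(1 - σ(-0.58)) = 0.3589 × 0.6411 = 0.2301
∂L/∂z = ∂L/∂h · σ'(z) = 4 × 0.2301 = 0.9204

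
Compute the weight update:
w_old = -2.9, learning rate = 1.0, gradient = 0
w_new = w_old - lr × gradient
w_new = -2.9

w_new = w - η·∂L/∂w = -2.9 - 1.0×(0) = -2.9 - (0) = -2.9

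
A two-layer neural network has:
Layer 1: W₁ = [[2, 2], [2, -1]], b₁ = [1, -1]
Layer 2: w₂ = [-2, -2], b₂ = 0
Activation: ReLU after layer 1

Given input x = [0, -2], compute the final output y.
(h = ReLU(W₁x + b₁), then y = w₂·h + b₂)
y = -2

Layer 1 pre-activation: z₁ = [-3, 1]
After ReLU: h = [0, 1]
Layer 2 output: y = -2×0 + -2×1 + 0 = -2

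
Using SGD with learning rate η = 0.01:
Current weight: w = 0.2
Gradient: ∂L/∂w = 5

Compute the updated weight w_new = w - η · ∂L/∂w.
w_new = 0.15

w_new = w - η·∂L/∂w = 0.2 - 0.01×(5) = 0.2 - (0.05) = 0.15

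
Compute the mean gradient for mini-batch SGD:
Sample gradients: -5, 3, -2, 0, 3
Average gradient = -0.2

Average = (1/5)(-5 + 3 + -2 + 0 + 3) = -1/5 = -0.2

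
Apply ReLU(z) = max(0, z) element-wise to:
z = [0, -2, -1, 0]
h = [0, 0, 0, 0]

ReLU applied element-wise: max(0,0)=0, max(0,-2)=0, max(0,-1)=0, max(0,0)=0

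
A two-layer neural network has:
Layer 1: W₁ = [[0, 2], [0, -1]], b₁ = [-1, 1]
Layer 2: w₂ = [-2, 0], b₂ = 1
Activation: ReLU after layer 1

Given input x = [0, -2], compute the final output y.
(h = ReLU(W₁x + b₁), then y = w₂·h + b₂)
y = 1

Layer 1 pre-activation: z₁ = [-5, 3]
After ReLU: h = [0, 3]
Layer 2 output: y = -2×0 + 0×3 + 1 = 1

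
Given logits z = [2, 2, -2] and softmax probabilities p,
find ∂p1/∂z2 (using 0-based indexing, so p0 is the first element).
∂p1/∂z2 = -0.004496

p = softmax(z) = [0.4955, 0.4955, 0.009075]
p1 = 0.4955, p2 = 0.009075

∂p1/∂z2 = -p1 × p2 = -0.4955 × 0.009075 = -0.004496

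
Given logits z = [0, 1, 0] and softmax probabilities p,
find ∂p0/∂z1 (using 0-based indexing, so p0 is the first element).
∂p0/∂z1 = -0.1221

p = softmax(z) = [0.2119, 0.5761, 0.2119]
p0 = 0.2119, p1 = 0.5761

∂p0/∂z1 = -p0 × p1 = -0.2119 × 0.5761 = -0.1221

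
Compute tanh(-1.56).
-0.9154

tanh(-1.56) = (e^(-1.56) - e^(1.56))/(e^(-1.56) + e^(1.56)) = -0.9154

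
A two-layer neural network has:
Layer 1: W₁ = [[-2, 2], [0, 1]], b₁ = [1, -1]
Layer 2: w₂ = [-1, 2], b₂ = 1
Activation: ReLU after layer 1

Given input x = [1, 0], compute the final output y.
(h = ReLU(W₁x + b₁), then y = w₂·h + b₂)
y = 1

Layer 1 pre-activation: z₁ = [-1, -1]
After ReLU: h = [0, 0]
Layer 2 output: y = -1×0 + 2×0 + 1 = 1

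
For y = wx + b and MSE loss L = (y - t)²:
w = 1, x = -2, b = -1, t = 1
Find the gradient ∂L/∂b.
∂L/∂b = -8

y = wx + b = (1)(-2) + -1 = -3
∂L/∂y = 2(y - t) = 2(-3 - 1) = -8
∂y/∂b = 1
∂L/∂b = ∂L/∂y · ∂y/∂b = -8 × 1 = -8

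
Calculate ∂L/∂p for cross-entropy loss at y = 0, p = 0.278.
∂L/∂p = 1.385

∂L/∂p = -y/p + (1-y)/(1-p) = 0 + 1/0.722 = 1.385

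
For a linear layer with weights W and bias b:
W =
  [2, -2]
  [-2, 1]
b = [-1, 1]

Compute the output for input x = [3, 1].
y = [3, -4]

Wx = [2×3 + -2×1, -2×3 + 1×1]
   = [4, -5]
y = Wx + b = [4 + -1, -5 + 1] = [3, -4]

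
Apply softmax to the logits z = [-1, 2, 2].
p = [0.0243, 0.4879, 0.4879]

exp(z) = [0.3679, 7.389, 7.389]
Sum = 15.15
p = [0.0243, 0.4879, 0.4879]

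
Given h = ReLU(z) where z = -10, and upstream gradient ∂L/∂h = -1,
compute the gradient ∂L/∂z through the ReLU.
∂L/∂z = 0

h = ReLU(-10) = 0
Since z < 0: ∂h/∂z = 0
∂L/∂z = ∂L/∂h · ∂h/∂z = -1 × 0 = 0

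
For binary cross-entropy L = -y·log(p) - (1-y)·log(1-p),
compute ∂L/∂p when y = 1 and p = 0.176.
∂L/∂p = -5.682

∂L/∂p = -y/p + (1-y)/(1-p) = -1/0.176 + 0 = -5.682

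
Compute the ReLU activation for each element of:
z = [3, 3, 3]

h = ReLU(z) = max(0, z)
h = [3, 3, 3]

ReLU applied element-wise: max(0,3)=3, max(0,3)=3, max(0,3)=3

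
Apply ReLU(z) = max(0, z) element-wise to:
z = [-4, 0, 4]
h = [0, 0, 4]

ReLU applied element-wise: max(0,-4)=0, max(0,0)=0, max(0,4)=4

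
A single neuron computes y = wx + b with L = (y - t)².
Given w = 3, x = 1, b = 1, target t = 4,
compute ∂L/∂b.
∂L/∂b = 0

y = wx + b = (3)(1) + 1 = 4
∂L/∂y = 2(y - t) = 2(4 - 4) = 0
∂y/∂b = 1
∂L/∂b = ∂L/∂y · ∂y/∂b = 0 × 1 = 0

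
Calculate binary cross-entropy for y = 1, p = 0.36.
L = 1.022

L = -1·log(0.36) - 0·log(0.64) = -log(0.36) = 1.022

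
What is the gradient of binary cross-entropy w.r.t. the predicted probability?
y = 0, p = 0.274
∂L/∂p = 1.377

∂L/∂p = -y/p + (1-y)/(1-p) = 0 + 1/0.726 = 1.377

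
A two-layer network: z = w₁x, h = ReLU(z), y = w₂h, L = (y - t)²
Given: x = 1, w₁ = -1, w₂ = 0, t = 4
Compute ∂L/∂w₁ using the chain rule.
∂L/∂w₁ = 0

Forward pass:
z = w₁x = -1×1 = -1
h = ReLU(-1) = 0
y = w₂h = 0×0 = 0

Backward pass:
∂L/∂y = 2(y - t) = 2(0 - 4) = -8
∂y/∂h = w₂ = 0
∂h/∂z = 0 (ReLU derivative)
∂z/∂w₁ = x = 1

∂L/∂w₁ = -8 × 0 × 0 × 1 = 0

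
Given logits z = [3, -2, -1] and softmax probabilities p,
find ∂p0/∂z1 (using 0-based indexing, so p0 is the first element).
∂p0/∂z1 = -0.006413

p = softmax(z) = [0.9756, 0.006573, 0.01787]
p0 = 0.9756, p1 = 0.006573

∂p0/∂z1 = -p0 × p1 = -0.9756 × 0.006573 = -0.006413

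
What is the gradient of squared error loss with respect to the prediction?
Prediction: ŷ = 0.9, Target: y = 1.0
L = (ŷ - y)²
∂L/∂ŷ = -0.2

∂L/∂ŷ = 2(ŷ - y) = 2(0.9 - 1.0) = 2(-0.1) = -0.2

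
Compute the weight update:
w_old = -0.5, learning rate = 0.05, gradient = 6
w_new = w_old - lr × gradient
w_new = -0.8

w_new = w - η·∂L/∂w = -0.5 - 0.05×(6) = -0.5 - (0.3) = -0.8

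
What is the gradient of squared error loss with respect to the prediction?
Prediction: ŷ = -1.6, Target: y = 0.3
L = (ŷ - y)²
∂L/∂ŷ = -3.8

∂L/∂ŷ = 2(ŷ - y) = 2(-1.6 - 0.3) = 2(-1.9) = -3.8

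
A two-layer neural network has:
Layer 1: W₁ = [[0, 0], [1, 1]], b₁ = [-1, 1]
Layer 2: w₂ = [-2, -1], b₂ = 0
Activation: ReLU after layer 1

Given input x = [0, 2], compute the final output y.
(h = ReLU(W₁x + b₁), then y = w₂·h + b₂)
y = -3

Layer 1 pre-activation: z₁ = [-1, 3]
After ReLU: h = [0, 3]
Layer 2 output: y = -2×0 + -1×3 + 0 = -3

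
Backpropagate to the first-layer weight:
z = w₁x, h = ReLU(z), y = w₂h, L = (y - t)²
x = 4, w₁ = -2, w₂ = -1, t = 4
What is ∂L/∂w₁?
∂L/∂w₁ = 0

Forward pass:
z = w₁x = -2×4 = -8
h = ReLU(-8) = 0
y = w₂h = -1×0 = 0

Backward pass:
∂L/∂y = 2(y - t) = 2(0 - 4) = -8
∂y/∂h = w₂ = -1
∂h/∂z = 0 (ReLU derivative)
∂z/∂w₁ = x = 4

∂L/∂w₁ = -8 × -1 × 0 × 4 = 0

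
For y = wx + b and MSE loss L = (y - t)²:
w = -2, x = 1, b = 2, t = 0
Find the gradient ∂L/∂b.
∂L/∂b = 0

y = wx + b = (-2)(1) + 2 = 0
∂L/∂y = 2(y - t) = 2(0 - 0) = 0
∂y/∂b = 1
∂L/∂b = ∂L/∂y · ∂y/∂b = 0 × 1 = 0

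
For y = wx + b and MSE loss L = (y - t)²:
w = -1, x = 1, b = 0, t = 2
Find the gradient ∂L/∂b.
∂L/∂b = -6

y = wx + b = (-1)(1) + 0 = -1
∂L/∂y = 2(y - t) = 2(-1 - 2) = -6
∂y/∂b = 1
∂L/∂b = ∂L/∂y · ∂y/∂b = -6 × 1 = -6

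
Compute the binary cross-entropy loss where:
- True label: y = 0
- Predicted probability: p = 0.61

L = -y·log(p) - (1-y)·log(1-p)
L = 0.9416

L = -0·log(0.61) - 1·log(0.39) = -log(0.39) = 0.9416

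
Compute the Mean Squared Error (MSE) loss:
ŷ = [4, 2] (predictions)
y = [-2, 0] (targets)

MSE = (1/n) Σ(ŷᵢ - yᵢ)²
MSE = 20

MSE = (1/2)((4--2)² + (2-0)²) = (1/2)(36 + 4) = 20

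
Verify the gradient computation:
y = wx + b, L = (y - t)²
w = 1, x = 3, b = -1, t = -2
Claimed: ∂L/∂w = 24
Correct

y = (1)(3) + -1 = 2
∂L/∂y = 2(y - t) = 2(2 - -2) = 8
∂y/∂w = x = 3
∂L/∂w = 8 × 3 = 24

Claimed value: 24
Correct: The correct gradient is 24.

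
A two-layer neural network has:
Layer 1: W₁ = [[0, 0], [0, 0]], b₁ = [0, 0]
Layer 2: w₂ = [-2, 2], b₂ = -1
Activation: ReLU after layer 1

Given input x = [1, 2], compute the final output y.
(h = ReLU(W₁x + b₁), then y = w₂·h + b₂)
y = -1

Layer 1 pre-activation: z₁ = [0, 0]
After ReLU: h = [0, 0]
Layer 2 output: y = -2×0 + 2×0 + -1 = -1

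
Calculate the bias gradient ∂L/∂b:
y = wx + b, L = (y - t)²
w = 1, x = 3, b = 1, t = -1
∂L/∂b = 10

y = wx + b = (1)(3) + 1 = 4
∂L/∂y = 2(y - t) = 2(4 - -1) = 10
∂y/∂b = 1
∂L/∂b = ∂L/∂y · ∂y/∂b = 10 × 1 = 10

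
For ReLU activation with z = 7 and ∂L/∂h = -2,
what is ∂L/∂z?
∂L/∂z = -2

h = ReLU(7) = 7
Since z > 0: ∂h/∂z = 1
∂L/∂z = ∂L/∂h · ∂h/∂z = -2 × 1 = -2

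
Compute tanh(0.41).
0.3885

tanh(0.41) = (e^(0.41) - e^(-0.41))/(e^(0.41) + e^(-0.41)) = 0.3885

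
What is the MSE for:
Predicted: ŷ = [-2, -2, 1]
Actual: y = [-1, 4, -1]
MSE = 13.67

MSE = (1/3)((-2--1)² + (-2-4)² + (1--1)²) = (1/3)(1 + 36 + 4) = 13.67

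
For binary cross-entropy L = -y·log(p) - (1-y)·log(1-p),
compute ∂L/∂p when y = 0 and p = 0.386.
∂L/∂p = 1.629

∂L/∂p = -y/p + (1-y)/(1-p) = 0 + 1/0.614 = 1.629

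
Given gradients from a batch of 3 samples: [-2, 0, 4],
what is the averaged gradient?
Average gradient = 0.6667

Average = (1/3)(-2 + 0 + 4) = 2/3 = 0.6667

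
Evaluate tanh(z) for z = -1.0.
-0.7616

tanh(-1.0) = (e^(-1.0) - e^(1.0))/(e^(-1.0) + e^(1.0)) = -0.7616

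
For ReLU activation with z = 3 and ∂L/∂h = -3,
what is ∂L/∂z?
∂L/∂z = -3

h = ReLU(3) = 3
Since z > 0: ∂h/∂z = 1
∂L/∂z = ∂L/∂h · ∂h/∂z = -3 × 1 = -3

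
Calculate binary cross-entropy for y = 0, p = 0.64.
L = 1.022

L = -0·log(0.64) - 1·log(0.36) = -log(0.36) = 1.022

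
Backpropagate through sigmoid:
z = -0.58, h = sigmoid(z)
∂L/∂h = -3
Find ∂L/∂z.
∂L/∂z = -0.6903

σ(-0.58) = 0.3589
σ'(-0.58) = σ(-0.58)(1 - σ(-0.58)) = 0.3589 × 0.6411 = 0.2301
∂L/∂z = ∂L/∂h · σ'(z) = -3 × 0.2301 = -0.6903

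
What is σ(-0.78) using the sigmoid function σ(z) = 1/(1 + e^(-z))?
0.3143

sigmoid(-0.78) = 1/(1 + e^(0.78)) = 1/(1 + 2.181) = 0.3143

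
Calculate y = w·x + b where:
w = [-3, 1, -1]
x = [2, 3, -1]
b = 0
y = -2

y = (-3)(2) + (1)(3) + (-1)(-1) + 0 = -2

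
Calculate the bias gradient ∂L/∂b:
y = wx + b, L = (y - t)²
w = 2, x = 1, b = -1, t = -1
∂L/∂b = 4

y = wx + b = (2)(1) + -1 = 1
∂L/∂y = 2(y - t) = 2(1 - -1) = 4
∂y/∂b = 1
∂L/∂b = ∂L/∂y · ∂y/∂b = 4 × 1 = 4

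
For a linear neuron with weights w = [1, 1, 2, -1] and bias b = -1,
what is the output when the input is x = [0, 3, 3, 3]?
y = 5

y = (1)(0) + (1)(3) + (2)(3) + (-1)(3) + -1 = 5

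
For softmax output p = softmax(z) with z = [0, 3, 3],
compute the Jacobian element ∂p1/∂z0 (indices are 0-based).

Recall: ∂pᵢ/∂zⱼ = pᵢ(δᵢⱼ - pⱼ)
∂p1/∂z0 = -0.01185

p = softmax(z) = [0.02429, 0.4879, 0.4879]
p1 = 0.4879, p0 = 0.02429

∂p1/∂z0 = -p1 × p0 = -0.4879 × 0.02429 = -0.01185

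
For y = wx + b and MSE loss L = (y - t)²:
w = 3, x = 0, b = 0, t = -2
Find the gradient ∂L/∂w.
∂L/∂w = 0

y = wx + b = (3)(0) + 0 = 0
∂L/∂y = 2(y - t) = 2(0 - -2) = 4
∂y/∂w = x = 0
∂L/∂w = ∂L/∂y · ∂y/∂w = 4 × 0 = 0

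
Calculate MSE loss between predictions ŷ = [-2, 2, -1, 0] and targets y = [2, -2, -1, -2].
MSE = 9

MSE = (1/4)((-2-2)² + (2--2)² + (-1--1)² + (0--2)²) = (1/4)(16 + 16 + 0 + 4) = 9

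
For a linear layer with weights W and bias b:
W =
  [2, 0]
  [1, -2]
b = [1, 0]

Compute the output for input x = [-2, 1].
y = [-3, -4]

Wx = [2×-2 + 0×1, 1×-2 + -2×1]
   = [-4, -4]
y = Wx + b = [-4 + 1, -4 + 0] = [-3, -4]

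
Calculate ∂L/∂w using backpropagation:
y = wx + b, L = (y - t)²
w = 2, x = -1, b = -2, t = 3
∂L/∂w = 14

y = wx + b = (2)(-1) + -2 = -4
∂L/∂y = 2(y - t) = 2(-4 - 3) = -14
∂y/∂w = x = -1
∂L/∂w = ∂L/∂y · ∂y/∂w = -14 × -1 = 14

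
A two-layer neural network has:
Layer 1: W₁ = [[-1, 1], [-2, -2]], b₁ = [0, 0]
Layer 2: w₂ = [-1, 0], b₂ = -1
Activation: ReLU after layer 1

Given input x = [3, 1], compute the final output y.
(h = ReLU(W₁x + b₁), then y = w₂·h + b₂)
y = -1

Layer 1 pre-activation: z₁ = [-2, -8]
After ReLU: h = [0, 0]
Layer 2 output: y = -1×0 + 0×0 + -1 = -1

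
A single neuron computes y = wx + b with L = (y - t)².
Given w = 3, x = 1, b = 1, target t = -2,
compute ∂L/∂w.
∂L/∂w = 12

y = wx + b = (3)(1) + 1 = 4
∂L/∂y = 2(y - t) = 2(4 - -2) = 12
∂y/∂w = x = 1
∂L/∂w = ∂L/∂y · ∂y/∂w = 12 × 1 = 12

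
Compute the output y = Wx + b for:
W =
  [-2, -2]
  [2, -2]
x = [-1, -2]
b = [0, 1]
y = [6, 3]

Wx = [-2×-1 + -2×-2, 2×-1 + -2×-2]
   = [6, 2]
y = Wx + b = [6 + 0, 2 + 1] = [6, 3]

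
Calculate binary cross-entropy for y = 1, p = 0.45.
L = 0.7985

L = -1·log(0.45) - 0·log(0.55) = -log(0.45) = 0.7985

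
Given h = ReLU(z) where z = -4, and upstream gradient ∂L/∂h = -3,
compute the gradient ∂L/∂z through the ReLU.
∂L/∂z = 0

h = ReLU(-4) = 0
Since z < 0: ∂h/∂z = 0
∂L/∂z = ∂L/∂h · ∂h/∂z = -3 × 0 = 0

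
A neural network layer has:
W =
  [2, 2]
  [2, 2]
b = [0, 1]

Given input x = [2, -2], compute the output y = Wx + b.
y = [0, 1]

Wx = [2×2 + 2×-2, 2×2 + 2×-2]
   = [0, 0]
y = Wx + b = [0 + 0, 0 + 1] = [0, 1]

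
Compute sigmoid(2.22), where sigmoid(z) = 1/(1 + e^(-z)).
0.902

sigmoid(2.22) = 1/(1 + e^(-2.22)) = 1/(1 + 0.1086) = 0.902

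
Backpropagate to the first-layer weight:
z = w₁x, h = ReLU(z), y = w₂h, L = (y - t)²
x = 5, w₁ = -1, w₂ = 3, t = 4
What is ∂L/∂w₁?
∂L/∂w₁ = 0

Forward pass:
z = w₁x = -1×5 = -5
h = ReLU(-5) = 0
y = w₂h = 3×0 = 0

Backward pass:
∂L/∂y = 2(y - t) = 2(0 - 4) = -8
∂y/∂h = w₂ = 3
∂h/∂z = 0 (ReLU derivative)
∂z/∂w₁ = x = 5

∂L/∂w₁ = -8 × 3 × 0 × 5 = 0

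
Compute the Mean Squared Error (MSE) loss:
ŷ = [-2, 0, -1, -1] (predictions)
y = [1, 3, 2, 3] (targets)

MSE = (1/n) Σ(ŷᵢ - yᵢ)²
MSE = 10.75

MSE = (1/4)((-2-1)² + (0-3)² + (-1-2)² + (-1-3)²) = (1/4)(9 + 9 + 9 + 16) = 10.75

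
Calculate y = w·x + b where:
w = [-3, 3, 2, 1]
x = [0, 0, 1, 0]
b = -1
y = 1

y = (-3)(0) + (3)(0) + (2)(1) + (1)(0) + -1 = 1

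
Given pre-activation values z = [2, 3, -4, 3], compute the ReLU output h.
h = [2, 3, 0, 3]

ReLU applied element-wise: max(0,2)=2, max(0,3)=3, max(0,-4)=0, max(0,3)=3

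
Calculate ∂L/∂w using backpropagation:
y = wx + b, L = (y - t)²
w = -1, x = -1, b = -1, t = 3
∂L/∂w = 6

y = wx + b = (-1)(-1) + -1 = 0
∂L/∂y = 2(y - t) = 2(0 - 3) = -6
∂y/∂w = x = -1
∂L/∂w = ∂L/∂y · ∂y/∂w = -6 × -1 = 6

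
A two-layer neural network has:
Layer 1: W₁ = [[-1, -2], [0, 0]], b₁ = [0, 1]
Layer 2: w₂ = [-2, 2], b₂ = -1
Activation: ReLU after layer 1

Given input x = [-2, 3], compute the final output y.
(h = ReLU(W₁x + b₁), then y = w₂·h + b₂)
y = 1

Layer 1 pre-activation: z₁ = [-4, 1]
After ReLU: h = [0, 1]
Layer 2 output: y = -2×0 + 2×1 + -1 = 1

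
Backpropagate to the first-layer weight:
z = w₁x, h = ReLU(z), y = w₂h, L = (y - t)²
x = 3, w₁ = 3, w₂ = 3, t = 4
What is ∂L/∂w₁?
∂L/∂w₁ = 414

Forward pass:
z = w₁x = 3×3 = 9
h = ReLU(9) = 9
y = w₂h = 3×9 = 27

Backward pass:
∂L/∂y = 2(y - t) = 2(27 - 4) = 46
∂y/∂h = w₂ = 3
∂h/∂z = 1 (ReLU derivative)
∂z/∂w₁ = x = 3

∂L/∂w₁ = 46 × 3 × 1 × 3 = 414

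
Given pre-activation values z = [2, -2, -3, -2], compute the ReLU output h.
h = [2, 0, 0, 0]

ReLU applied element-wise: max(0,2)=2, max(0,-2)=0, max(0,-3)=0, max(0,-2)=0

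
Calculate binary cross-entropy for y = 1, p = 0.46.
L = 0.7765

L = -1·log(0.46) - 0·log(0.54) = -log(0.46) = 0.7765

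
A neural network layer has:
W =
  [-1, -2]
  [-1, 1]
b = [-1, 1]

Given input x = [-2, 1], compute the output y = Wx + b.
y = [-1, 4]

Wx = [-1×-2 + -2×1, -1×-2 + 1×1]
   = [0, 3]
y = Wx + b = [0 + -1, 3 + 1] = [-1, 4]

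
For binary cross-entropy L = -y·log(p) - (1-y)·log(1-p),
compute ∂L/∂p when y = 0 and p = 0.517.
∂L/∂p = 2.07

∂L/∂p = -y/p + (1-y)/(1-p) = 0 + 1/0.483 = 2.07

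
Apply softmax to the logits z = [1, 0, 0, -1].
p = [0.5344, 0.1966, 0.1966, 0.0723]

exp(z) = [2.718, 1, 1, 0.3679]
Sum = 5.086
p = [0.5344, 0.1966, 0.1966, 0.0723]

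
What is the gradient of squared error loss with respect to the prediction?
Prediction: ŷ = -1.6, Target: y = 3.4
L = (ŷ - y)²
∂L/∂ŷ = -10.0

∂L/∂ŷ = 2(ŷ - y) = 2(-1.6 - 3.4) = 2(-5.0) = -10.0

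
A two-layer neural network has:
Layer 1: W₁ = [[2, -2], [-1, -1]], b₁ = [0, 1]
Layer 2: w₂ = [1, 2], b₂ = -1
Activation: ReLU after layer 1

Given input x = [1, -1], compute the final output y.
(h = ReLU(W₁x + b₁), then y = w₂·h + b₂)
y = 5

Layer 1 pre-activation: z₁ = [4, 1]
After ReLU: h = [4, 1]
Layer 2 output: y = 1×4 + 2×1 + -1 = 5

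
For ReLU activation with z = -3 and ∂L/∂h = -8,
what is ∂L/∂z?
∂L/∂z = 0

h = ReLU(-3) = 0
Since z < 0: ∂h/∂z = 0
∂L/∂z = ∂L/∂h · ∂h/∂z = -8 × 0 = 0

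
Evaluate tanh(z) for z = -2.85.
-0.9933

tanh(-2.85) = (e^(-2.85) - e^(2.85))/(e^(-2.85) + e^(2.85)) = -0.9933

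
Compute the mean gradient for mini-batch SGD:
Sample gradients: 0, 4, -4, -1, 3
Average gradient = 0.4

Average = (1/5)(0 + 4 + -4 + -1 + 3) = 2/5 = 0.4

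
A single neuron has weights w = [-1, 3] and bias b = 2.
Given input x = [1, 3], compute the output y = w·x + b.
y = 10

y = (-1)(1) + (3)(3) + 2 = 10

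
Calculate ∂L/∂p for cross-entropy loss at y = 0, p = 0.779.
∂L/∂p = 4.525

∂L/∂p = -y/p + (1-y)/(1-p) = 0 + 1/0.221 = 4.525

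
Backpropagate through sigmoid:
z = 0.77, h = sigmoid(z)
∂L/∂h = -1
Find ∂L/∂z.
∂L/∂z = -0.2163

σ(0.77) = 0.6835
σ'(0.77) = σ(0.77)(1 - σ(0.77)) = 0.6835 × 0.3165 = 0.2163
∂L/∂z = ∂L/∂h · σ'(z) = -1 × 0.2163 = -0.2163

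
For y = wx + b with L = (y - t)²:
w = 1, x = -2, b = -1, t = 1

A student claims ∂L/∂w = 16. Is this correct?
Correct

y = (1)(-2) + -1 = -3
∂L/∂y = 2(y - t) = 2(-3 - 1) = -8
∂y/∂w = x = -2
∂L/∂w = -8 × -2 = 16

Claimed value: 16
Correct: The correct gradient is 16.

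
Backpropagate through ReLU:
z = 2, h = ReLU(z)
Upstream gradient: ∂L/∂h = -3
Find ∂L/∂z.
∂L/∂z = -3

h = ReLU(2) = 2
Since z > 0: ∂h/∂z = 1
∂L/∂z = ∂L/∂h · ∂h/∂z = -3 × 1 = -3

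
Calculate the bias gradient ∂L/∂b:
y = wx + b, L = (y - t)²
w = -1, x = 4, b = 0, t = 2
∂L/∂b = -12

y = wx + b = (-1)(4) + 0 = -4
∂L/∂y = 2(y - t) = 2(-4 - 2) = -12
∂y/∂b = 1
∂L/∂b = ∂L/∂y · ∂y/∂b = -12 × 1 = -12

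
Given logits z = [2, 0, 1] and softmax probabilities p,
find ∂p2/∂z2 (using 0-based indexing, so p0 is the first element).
∂p2/∂z2 = 0.1848

p = softmax(z) = [0.6652, 0.09003, 0.2447]
p2 = 0.2447

∂p2/∂z2 = p2(1 - p2) = 0.2447 × (1 - 0.2447) = 0.1848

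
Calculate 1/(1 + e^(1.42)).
0.1947

sigmoid(-1.42) = 1/(1 + e^(1.42)) = 1/(1 + 4.137) = 0.1947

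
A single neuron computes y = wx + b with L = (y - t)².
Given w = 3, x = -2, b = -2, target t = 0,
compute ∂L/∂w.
∂L/∂w = 32

y = wx + b = (3)(-2) + -2 = -8
∂L/∂y = 2(y - t) = 2(-8 - 0) = -16
∂y/∂w = x = -2
∂L/∂w = ∂L/∂y · ∂y/∂w = -16 × -2 = 32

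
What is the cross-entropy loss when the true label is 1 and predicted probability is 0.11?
L = 2.207

L = -1·log(0.11) - 0·log(0.89) = -log(0.11) = 2.207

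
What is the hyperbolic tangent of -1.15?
-0.8178

tanh(-1.15) = (e^(-1.15) - e^(1.15))/(e^(-1.15) + e^(1.15)) = -0.8178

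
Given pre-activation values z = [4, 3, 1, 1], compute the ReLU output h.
h = [4, 3, 1, 1]

ReLU applied element-wise: max(0,4)=4, max(0,3)=3, max(0,1)=1, max(0,1)=1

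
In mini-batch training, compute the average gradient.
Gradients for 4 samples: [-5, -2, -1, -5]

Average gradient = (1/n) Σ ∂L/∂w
Average gradient = -3.25

Average = (1/4)(-5 + -2 + -1 + -5) = -13/4 = -3.25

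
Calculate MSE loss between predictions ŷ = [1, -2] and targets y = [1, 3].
MSE = 12.5

MSE = (1/2)((1-1)² + (-2-3)²) = (1/2)(0 + 25) = 12.5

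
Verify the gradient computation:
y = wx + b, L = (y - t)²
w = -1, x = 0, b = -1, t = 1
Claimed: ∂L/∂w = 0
Correct

y = (-1)(0) + -1 = -1
∂L/∂y = 2(y - t) = 2(-1 - 1) = -4
∂y/∂w = x = 0
∂L/∂w = -4 × 0 = 0

Claimed value: 0
Correct: The correct gradient is 0.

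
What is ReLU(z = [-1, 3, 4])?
h = [0, 3, 4]

ReLU applied element-wise: max(0,-1)=0, max(0,3)=3, max(0,4)=4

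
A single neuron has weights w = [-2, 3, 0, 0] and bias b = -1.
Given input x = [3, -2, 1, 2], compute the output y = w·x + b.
y = -13

y = (-2)(3) + (3)(-2) + (0)(1) + (0)(2) + -1 = -13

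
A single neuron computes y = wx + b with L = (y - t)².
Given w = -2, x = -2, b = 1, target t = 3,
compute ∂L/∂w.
∂L/∂w = -8

y = wx + b = (-2)(-2) + 1 = 5
∂L/∂y = 2(y - t) = 2(5 - 3) = 4
∂y/∂w = x = -2
∂L/∂w = ∂L/∂y · ∂y/∂w = 4 × -2 = -8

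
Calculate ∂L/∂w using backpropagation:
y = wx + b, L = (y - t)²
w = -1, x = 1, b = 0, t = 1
∂L/∂w = -4

y = wx + b = (-1)(1) + 0 = -1
∂L/∂y = 2(y - t) = 2(-1 - 1) = -4
∂y/∂w = x = 1
∂L/∂w = ∂L/∂y · ∂y/∂w = -4 × 1 = -4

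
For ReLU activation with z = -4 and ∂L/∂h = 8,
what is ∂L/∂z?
∂L/∂z = 0

h = ReLU(-4) = 0
Since z < 0: ∂h/∂z = 0
∂L/∂z = ∂L/∂h · ∂h/∂z = 8 × 0 = 0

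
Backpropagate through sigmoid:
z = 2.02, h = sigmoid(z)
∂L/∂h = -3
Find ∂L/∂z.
∂L/∂z = -0.3102

σ(2.02) = 0.8829
σ'(2.02) = σ(2.02)(1 - σ(2.02)) = 0.8829 × 0.1171 = 0.1034
∂L/∂z = ∂L/∂h · σ'(z) = -3 × 0.1034 = -0.3102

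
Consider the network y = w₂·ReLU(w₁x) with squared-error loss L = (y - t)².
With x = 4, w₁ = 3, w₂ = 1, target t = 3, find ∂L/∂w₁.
∂L/∂w₁ = 72

Forward pass:
z = w₁x = 3×4 = 12
h = ReLU(12) = 12
y = w₂h = 1×12 = 12

Backward pass:
∂L/∂y = 2(y - t) = 2(12 - 3) = 18
∂y/∂h = w₂ = 1
∂h/∂z = 1 (ReLU derivative)
∂z/∂w₁ = x = 4

∂L/∂w₁ = 18 × 1 × 1 × 4 = 72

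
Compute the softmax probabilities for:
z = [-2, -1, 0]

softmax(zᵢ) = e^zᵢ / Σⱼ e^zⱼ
p = [0.09, 0.2447, 0.6652]

exp(z) = [0.1353, 0.3679, 1]
Sum = 1.503
p = [0.09, 0.2447, 0.6652]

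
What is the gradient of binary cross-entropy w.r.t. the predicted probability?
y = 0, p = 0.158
∂L/∂p = 1.188

∂L/∂p = -y/p + (1-y)/(1-p) = 0 + 1/0.842 = 1.188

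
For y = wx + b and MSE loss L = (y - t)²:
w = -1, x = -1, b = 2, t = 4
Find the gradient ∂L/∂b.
∂L/∂b = -2

y = wx + b = (-1)(-1) + 2 = 3
∂L/∂y = 2(y - t) = 2(3 - 4) = -2
∂y/∂b = 1
∂L/∂b = ∂L/∂y · ∂y/∂b = -2 × 1 = -2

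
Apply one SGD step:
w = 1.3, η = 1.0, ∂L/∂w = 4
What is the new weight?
w_new = -2.7

w_new = w - η·∂L/∂w = 1.3 - 1.0×(4) = 1.3 - (4) = -2.7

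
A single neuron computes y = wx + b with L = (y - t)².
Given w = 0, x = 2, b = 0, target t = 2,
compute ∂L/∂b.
∂L/∂b = -4

y = wx + b = (0)(2) + 0 = 0
∂L/∂y = 2(y - t) = 2(0 - 2) = -4
∂y/∂b = 1
∂L/∂b = ∂L/∂y · ∂y/∂b = -4 × 1 = -4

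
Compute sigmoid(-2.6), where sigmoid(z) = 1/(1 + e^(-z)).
0.06914

sigmoid(-2.6) = 1/(1 + e^(2.6)) = 1/(1 + 13.46) = 0.06914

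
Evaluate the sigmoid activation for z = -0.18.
0.4551

sigmoid(-0.18) = 1/(1 + e^(0.18)) = 1/(1 + 1.197) = 0.4551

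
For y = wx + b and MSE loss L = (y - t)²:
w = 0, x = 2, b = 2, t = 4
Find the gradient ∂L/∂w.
∂L/∂w = -8

y = wx + b = (0)(2) + 2 = 2
∂L/∂y = 2(y - t) = 2(2 - 4) = -4
∂y/∂w = x = 2
∂L/∂w = ∂L/∂y · ∂y/∂w = -4 × 2 = -8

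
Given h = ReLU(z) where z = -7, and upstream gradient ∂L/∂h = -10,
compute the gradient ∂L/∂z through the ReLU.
∂L/∂z = 0

h = ReLU(-7) = 0
Since z < 0: ∂h/∂z = 0
∂L/∂z = ∂L/∂h · ∂h/∂z = -10 × 0 = 0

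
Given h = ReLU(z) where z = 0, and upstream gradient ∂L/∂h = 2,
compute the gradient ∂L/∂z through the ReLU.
∂L/∂z = 0

h = ReLU(0) = 0
At z = 0: ∂h/∂z = 0 (by convention)
∂L/∂z = ∂L/∂h · ∂h/∂z = 2 × 0 = 0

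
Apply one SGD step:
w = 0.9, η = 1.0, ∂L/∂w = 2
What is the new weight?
w_new = -1.1

w_new = w - η·∂L/∂w = 0.9 - 1.0×(2) = 0.9 - (2) = -1.1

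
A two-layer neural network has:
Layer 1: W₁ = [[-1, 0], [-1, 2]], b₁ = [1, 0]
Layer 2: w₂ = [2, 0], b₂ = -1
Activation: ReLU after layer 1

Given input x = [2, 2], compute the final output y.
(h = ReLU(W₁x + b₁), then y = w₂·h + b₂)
y = -1

Layer 1 pre-activation: z₁ = [-1, 2]
After ReLU: h = [0, 2]
Layer 2 output: y = 2×0 + 0×2 + -1 = -1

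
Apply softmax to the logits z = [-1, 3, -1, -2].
p = [0.0176, 0.9584, 0.0176, 0.0065]

exp(z) = [0.3679, 20.09, 0.3679, 0.1353]
Sum = 20.96
p = [0.0176, 0.9584, 0.0176, 0.0065]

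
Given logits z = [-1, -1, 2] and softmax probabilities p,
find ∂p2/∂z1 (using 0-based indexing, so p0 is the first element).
∂p2/∂z1 = -0.04118

p = softmax(z) = [0.04528, 0.04528, 0.9094]
p2 = 0.9094, p1 = 0.04528

∂p2/∂z1 = -p2 × p1 = -0.9094 × 0.04528 = -0.04118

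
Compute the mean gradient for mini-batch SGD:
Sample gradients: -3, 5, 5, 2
Average gradient = 2.25

Average = (1/4)(-3 + 5 + 5 + 2) = 9/4 = 2.25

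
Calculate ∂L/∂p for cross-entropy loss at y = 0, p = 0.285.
∂L/∂p = 1.399

∂L/∂p = -y/p + (1-y)/(1-p) = 0 + 1/0.715 = 1.399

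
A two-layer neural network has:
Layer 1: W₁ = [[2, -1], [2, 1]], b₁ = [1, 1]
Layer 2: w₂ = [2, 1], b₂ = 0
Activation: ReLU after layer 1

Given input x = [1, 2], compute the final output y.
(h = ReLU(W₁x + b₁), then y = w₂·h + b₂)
y = 7

Layer 1 pre-activation: z₁ = [1, 5]
After ReLU: h = [1, 5]
Layer 2 output: y = 2×1 + 1×5 + 0 = 7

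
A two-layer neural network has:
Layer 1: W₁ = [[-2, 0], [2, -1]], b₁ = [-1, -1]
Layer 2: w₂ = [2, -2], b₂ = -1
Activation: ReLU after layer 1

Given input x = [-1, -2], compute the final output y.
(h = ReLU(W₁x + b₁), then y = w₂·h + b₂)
y = 1

Layer 1 pre-activation: z₁ = [1, -1]
After ReLU: h = [1, 0]
Layer 2 output: y = 2×1 + -2×0 + -1 = 1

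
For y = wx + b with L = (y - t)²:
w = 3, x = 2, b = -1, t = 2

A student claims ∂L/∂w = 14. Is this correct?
Incorrect

y = (3)(2) + -1 = 5
∂L/∂y = 2(y - t) = 2(5 - 2) = 6
∂y/∂w = x = 2
∂L/∂w = 6 × 2 = 12

Claimed value: 14
Incorrect: The correct gradient is 12.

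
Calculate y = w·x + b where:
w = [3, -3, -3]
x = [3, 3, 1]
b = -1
y = -4

y = (3)(3) + (-3)(3) + (-3)(1) + -1 = -4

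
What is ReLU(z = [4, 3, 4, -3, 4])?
h = [4, 3, 4, 0, 4]

ReLU applied element-wise: max(0,4)=4, max(0,3)=3, max(0,4)=4, max(0,-3)=0, max(0,4)=4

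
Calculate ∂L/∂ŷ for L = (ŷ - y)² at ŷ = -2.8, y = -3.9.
∂L/∂ŷ = 2.2

∂L/∂ŷ = 2(ŷ - y) = 2(-2.8 - -3.9) = 2(1.1) = 2.2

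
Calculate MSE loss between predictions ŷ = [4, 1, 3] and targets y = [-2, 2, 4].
MSE = 12.67

MSE = (1/3)((4--2)² + (1-2)² + (3-4)²) = (1/3)(36 + 1 + 1) = 12.67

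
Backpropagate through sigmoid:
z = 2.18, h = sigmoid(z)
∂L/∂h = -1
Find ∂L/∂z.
∂L/∂z = -0.09125

σ(2.18) = 0.8984
σ'(2.18) = σ(2.18)(1 - σ(2.18)) = 0.8984 × 0.1016 = 0.09125
∂L/∂z = ∂L/∂h · σ'(z) = -1 × 0.09125 = -0.09125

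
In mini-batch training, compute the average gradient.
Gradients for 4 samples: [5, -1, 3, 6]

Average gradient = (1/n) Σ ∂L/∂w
Average gradient = 3.25

Average = (1/4)(5 + -1 + 3 + 6) = 13/4 = 3.25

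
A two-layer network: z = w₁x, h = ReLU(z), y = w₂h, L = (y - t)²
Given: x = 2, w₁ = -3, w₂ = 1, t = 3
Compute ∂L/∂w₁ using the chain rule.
∂L/∂w₁ = 0

Forward pass:
z = w₁x = -3×2 = -6
h = ReLU(-6) = 0
y = w₂h = 1×0 = 0

Backward pass:
∂L/∂y = 2(y - t) = 2(0 - 3) = -6
∂y/∂h = w₂ = 1
∂h/∂z = 0 (ReLU derivative)
∂z/∂w₁ = x = 2

∂L/∂w₁ = -6 × 1 × 0 × 2 = 0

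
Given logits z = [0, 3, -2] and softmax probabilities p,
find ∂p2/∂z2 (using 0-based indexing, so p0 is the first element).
∂p2/∂z2 = 0.006337

p = softmax(z) = [0.04712, 0.9465, 0.006377]
p2 = 0.006377

∂p2/∂z2 = p2(1 - p2) = 0.006377 × (1 - 0.006377) = 0.006337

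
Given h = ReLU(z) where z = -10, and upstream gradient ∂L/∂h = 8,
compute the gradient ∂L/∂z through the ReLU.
∂L/∂z = 0

h = ReLU(-10) = 0
Since z < 0: ∂h/∂z = 0
∂L/∂z = ∂L/∂h · ∂h/∂z = 8 × 0 = 0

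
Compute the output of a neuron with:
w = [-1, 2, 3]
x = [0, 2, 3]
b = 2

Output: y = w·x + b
y = 15

y = (-1)(0) + (2)(2) + (3)(3) + 2 = 15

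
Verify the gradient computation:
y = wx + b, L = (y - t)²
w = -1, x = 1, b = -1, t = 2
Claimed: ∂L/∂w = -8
Correct

y = (-1)(1) + -1 = -2
∂L/∂y = 2(y - t) = 2(-2 - 2) = -8
∂y/∂w = x = 1
∂L/∂w = -8 × 1 = -8

Claimed value: -8
Correct: The correct gradient is -8.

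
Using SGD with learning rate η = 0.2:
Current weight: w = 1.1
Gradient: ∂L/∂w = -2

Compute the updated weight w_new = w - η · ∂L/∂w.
w_new = 1.5

w_new = w - η·∂L/∂w = 1.1 - 0.2×(-2) = 1.1 - (-0.4) = 1.5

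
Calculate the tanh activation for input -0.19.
-0.1877

tanh(-0.19) = (e^(-0.19) - e^(0.19))/(e^(-0.19) + e^(0.19)) = -0.1877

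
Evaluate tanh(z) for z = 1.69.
0.9341

tanh(1.69) = (e^(1.69) - e^(-1.69))/(e^(1.69) + e^(-1.69)) = 0.9341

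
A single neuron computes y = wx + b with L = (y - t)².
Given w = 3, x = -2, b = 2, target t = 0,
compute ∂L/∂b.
∂L/∂b = -8

y = wx + b = (3)(-2) + 2 = -4
∂L/∂y = 2(y - t) = 2(-4 - 0) = -8
∂y/∂b = 1
∂L/∂b = ∂L/∂y · ∂y/∂b = -8 × 1 = -8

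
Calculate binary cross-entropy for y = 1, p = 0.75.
L = 0.2877

L = -1·log(0.75) - 0·log(0.25) = -log(0.75) = 0.2877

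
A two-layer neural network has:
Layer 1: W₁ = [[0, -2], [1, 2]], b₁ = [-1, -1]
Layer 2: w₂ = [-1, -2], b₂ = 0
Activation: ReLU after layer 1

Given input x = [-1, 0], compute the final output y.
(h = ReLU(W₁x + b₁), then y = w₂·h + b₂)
y = 0

Layer 1 pre-activation: z₁ = [-1, -2]
After ReLU: h = [0, 0]
Layer 2 output: y = -1×0 + -2×0 + 0 = 0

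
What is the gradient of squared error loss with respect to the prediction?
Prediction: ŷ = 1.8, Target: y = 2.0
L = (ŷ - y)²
∂L/∂ŷ = -0.4

∂L/∂ŷ = 2(ŷ - y) = 2(1.8 - 2.0) = 2(-0.2) = -0.4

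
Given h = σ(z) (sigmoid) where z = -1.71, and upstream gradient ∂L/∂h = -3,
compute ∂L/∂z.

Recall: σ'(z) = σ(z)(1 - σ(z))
∂L/∂z = -0.3891

σ(-1.71) = 0.1532
σ'(-1.71) = σ(-1.71)(1 - σ(-1.71)) = 0.1532 × 0.8468 = 0.1297
∂L/∂z = ∂L/∂h · σ'(z) = -3 × 0.1297 = -0.3891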